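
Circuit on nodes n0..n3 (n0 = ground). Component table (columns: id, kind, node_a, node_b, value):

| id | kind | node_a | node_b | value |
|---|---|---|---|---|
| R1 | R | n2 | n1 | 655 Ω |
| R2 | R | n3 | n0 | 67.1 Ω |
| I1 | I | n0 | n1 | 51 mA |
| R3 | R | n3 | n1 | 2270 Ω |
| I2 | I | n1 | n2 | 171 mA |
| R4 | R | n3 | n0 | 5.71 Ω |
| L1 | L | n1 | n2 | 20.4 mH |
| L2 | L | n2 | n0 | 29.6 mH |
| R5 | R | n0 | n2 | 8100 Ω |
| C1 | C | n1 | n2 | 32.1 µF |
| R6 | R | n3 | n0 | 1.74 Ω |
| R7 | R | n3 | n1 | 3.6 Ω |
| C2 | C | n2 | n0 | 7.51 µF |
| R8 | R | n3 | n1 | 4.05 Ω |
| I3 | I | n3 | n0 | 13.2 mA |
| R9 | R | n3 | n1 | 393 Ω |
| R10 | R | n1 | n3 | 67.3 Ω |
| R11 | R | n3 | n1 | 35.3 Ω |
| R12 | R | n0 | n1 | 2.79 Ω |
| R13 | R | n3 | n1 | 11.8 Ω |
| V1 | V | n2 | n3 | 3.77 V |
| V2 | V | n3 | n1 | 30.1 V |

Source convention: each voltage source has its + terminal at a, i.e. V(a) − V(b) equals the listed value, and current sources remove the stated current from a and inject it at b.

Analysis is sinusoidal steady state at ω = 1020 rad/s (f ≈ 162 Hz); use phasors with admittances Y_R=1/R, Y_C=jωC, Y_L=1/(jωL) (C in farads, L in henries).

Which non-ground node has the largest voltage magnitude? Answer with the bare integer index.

MNA unknowns: 3 node voltages V₁..V_3 plus 2 source currents (V1, V2)
R1: Y=0.001527+0.000j on G[2,1]
R2: Y=0.01490+0.000j on G[3,0]
I1: z[0]−=0.051, z[1]+=0.051
R3: Y=0.0004405+0.000j on G[3,1]
I2: z[1]−=0.171, z[2]+=0.171
R4: Y=0.1751+0.000j on G[3,0]
L1: Y=0.000-0.04806j on G[1,2]
L2: Y=0.000-0.03312j on G[2,0]
R5: Y=0.0001235+0.000j on G[0,2]
C1: Y=0.000+0.03274j on G[1,2]
R6: Y=0.5747+0.000j on G[3,0]
R7: Y=0.2778+0.000j on G[3,1]
C2: Y=0.000+0.007660j on G[2,0]
R8: Y=0.2469+0.000j on G[3,1]
I3: z[3]−=0.0132, z[0]+=0.0132
R9: Y=0.002545+0.000j on G[3,1]
R10: Y=0.01486+0.000j on G[1,3]
R11: Y=0.02833+0.000j on G[3,1]
R12: Y=0.3584+0.000j on G[0,1]
R13: Y=0.08475+0.000j on G[3,1]
V1: row V2−V3=3.77, i_V1 at 2,3
V2: row V3−V1=30.1, i_V2 at 3,1
solve → V1=-20.47+0.3037j, V2=13.40+0.3037j, V3=9.631+0.3037j
aux → i_V1=0.1099+0.8599j, i_V2=-27.00+0.6276j

1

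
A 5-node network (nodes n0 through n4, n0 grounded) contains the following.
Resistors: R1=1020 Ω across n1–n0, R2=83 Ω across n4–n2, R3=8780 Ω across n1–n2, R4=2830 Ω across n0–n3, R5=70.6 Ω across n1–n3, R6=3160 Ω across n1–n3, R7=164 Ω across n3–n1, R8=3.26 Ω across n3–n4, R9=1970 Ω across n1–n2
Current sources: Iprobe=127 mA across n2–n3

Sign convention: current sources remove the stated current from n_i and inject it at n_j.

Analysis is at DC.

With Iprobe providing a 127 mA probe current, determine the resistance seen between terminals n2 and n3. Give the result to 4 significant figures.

Apply KCL at each of the 4 non-ground nodes and solve the resulting linear system.
Node n1: branches {R1, R3, R5, R6, R7, R9} → V_1 = -0.07990
Node n2: branches {R2, R3, R9, Iprobe} → V_2 = -10.19
Node n3: branches {R4, R5, R6, R7, R8, Iprobe} → V_3 = 0.2217
Node n4: branches {R2, R8} → V_4 = -0.1719

R_eq = 81.99 Ω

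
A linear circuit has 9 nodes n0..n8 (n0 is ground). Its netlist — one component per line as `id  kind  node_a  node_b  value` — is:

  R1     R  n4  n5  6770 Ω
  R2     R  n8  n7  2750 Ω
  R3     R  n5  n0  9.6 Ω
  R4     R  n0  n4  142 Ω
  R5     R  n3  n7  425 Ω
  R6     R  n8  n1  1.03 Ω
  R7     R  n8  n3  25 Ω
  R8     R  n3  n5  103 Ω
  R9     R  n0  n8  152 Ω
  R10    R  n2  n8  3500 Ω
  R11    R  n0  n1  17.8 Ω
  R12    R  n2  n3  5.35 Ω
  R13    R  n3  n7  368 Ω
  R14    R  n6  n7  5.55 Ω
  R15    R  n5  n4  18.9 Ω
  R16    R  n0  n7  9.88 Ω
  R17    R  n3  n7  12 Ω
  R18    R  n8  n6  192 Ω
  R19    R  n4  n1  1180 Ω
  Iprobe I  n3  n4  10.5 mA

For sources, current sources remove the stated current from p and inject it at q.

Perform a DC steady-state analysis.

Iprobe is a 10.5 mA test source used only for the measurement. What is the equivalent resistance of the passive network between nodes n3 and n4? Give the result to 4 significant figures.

MNA unknowns: 8 node voltages V₁..V_8
R1: Y=0.0001477 on G[4,5]
R2: Y=0.0003636 on G[8,7]
R3: Y=0.1042 on G[5,0]
R4: Y=0.007042 on G[0,4]
R5: Y=0.002353 on G[3,7]
R6: Y=0.9709 on G[8,1]
R7: Y=0.04000 on G[8,3]
R8: Y=0.009709 on G[3,5]
R9: Y=0.006579 on G[0,8]
R10: Y=0.0002857 on G[2,8]
R11: Y=0.05618 on G[0,1]
R12: Y=0.1869 on G[2,3]
R13: Y=0.002717 on G[3,7]
R14: Y=0.1802 on G[6,7]
R15: Y=0.05291 on G[5,4]
R16: Y=0.1012 on G[0,7]
R17: Y=0.08333 on G[3,7]
R18: Y=0.005208 on G[8,6]
R19: Y=0.0008475 on G[4,1]
Iprobe: z[3]−=0.0105, z[4]+=0.0105
solve → V1=-0.04415, V2=-0.1206, V3=-0.1207, V4=0.2289, V5=0.06573, V6=-0.05576, V7=-0.05601, V8=-0.04694

R_eq = 33.29 Ω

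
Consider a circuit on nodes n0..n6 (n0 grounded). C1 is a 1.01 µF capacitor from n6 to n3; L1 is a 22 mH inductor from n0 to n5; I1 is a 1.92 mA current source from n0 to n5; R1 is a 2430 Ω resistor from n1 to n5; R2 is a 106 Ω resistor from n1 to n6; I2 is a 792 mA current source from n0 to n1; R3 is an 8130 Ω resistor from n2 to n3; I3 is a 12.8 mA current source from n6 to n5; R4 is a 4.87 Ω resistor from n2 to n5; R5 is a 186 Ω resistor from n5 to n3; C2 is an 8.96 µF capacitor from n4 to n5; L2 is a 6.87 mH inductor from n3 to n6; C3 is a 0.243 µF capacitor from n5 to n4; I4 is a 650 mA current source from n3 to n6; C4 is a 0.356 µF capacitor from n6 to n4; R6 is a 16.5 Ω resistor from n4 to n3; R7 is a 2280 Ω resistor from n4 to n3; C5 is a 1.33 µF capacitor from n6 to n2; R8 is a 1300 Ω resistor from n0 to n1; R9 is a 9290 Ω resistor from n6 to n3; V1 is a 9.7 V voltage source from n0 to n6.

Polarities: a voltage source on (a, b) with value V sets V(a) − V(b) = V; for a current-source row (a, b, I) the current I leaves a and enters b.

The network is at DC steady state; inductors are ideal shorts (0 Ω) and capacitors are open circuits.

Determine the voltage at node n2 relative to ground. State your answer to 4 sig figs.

Apply KCL at each of the 6 non-ground nodes and solve the resulting linear system.
Node n1: branches {R1, R2, I2, R8} → V_1 = 65.99
Node n2: branches {R3, R4, C5} → V_2 = -0.005807
Node n3: branches {C1, R3, R5, L2, I4, R6, R7, R9} → V_3 = -9.700
Node n4: branches {C2, C3, C4, R6, R7} → V_4 = -9.700
Node n5: branches {L1, I1, R1, I3, R4, R5, C2, C3} → V_5 = 0.000
Node n6: branches {C1, R2, I3, L2, I4, C4, C5, R9, V1} → V_6 = -9.700
Source currents: i(L1)=0.01147, i(L2)=-0.5967, i(V1)=-0.7546

-0.005807 V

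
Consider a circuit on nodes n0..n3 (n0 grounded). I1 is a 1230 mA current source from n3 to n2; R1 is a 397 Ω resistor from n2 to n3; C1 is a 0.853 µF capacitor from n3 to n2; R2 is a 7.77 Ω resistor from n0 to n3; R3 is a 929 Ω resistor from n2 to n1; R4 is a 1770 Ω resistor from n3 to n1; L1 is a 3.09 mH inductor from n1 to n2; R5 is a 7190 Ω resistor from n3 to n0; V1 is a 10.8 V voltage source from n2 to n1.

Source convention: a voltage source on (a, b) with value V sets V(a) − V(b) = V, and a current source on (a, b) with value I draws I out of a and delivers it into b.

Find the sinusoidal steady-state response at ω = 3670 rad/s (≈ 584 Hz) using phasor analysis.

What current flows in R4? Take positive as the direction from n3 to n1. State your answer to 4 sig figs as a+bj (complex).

MNA unknowns: 3 node voltages V₁..V_3 plus 1 source current (V1)
I1: z[3]−=1.23, z[2]+=1.23
R1: Y=0.002519+0.000j on G[2,3]
C1: Y=0.000+0.003131j on G[3,2]
R2: Y=0.1287+0.000j on G[0,3]
R3: Y=0.001076+0.000j on G[2,1]
R4: Y=0.0005650+0.000j on G[3,1]
L1: Y=0.000-0.08818j on G[1,2]
R5: Y=0.0001391+0.000j on G[3,0]
V1: row V2−V1=10.8, i_V1 at 2,1
solve → V1=186.6-200.4j, V2=197.4-200.4j, V3=0.000+0.000j
aux → i_V1=0.09380+0.8391j

-0.1054+0.1132j A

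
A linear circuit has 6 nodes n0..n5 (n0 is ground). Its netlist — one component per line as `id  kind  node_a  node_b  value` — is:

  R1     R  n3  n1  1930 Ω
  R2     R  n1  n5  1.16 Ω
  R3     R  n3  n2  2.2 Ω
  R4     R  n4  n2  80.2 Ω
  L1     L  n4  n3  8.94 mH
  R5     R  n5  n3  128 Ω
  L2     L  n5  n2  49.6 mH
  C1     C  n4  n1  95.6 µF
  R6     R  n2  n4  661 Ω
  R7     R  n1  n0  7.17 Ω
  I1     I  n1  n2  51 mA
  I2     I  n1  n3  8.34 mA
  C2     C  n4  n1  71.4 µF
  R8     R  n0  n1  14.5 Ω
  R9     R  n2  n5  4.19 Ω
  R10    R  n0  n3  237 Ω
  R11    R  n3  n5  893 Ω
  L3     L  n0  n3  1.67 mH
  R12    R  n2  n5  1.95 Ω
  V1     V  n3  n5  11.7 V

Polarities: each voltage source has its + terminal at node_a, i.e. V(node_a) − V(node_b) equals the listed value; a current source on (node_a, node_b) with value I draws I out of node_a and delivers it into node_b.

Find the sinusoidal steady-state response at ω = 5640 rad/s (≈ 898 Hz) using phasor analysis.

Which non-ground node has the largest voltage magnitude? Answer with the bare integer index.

Element admittances at ω=5640 rad/s:
  Y(R1) = 0.0005181+0.000j S between n3,n1
  Y(R2) = 0.8621+0.000j S between n1,n5
  Y(R3) = 0.4545+0.000j S between n3,n2
  Y(R4) = 0.01247+0.000j S between n4,n2
  Y(L1) = 0.000-0.01983j S between n4,n3
  Y(R5) = 0.007812+0.000j S between n5,n3
  Y(L2) = 0.000-0.003575j S between n5,n2
  Y(C1) = 0.000+0.5392j S between n4,n1
  Y(R6) = 0.001513+0.000j S between n2,n4
  Y(R7) = 0.1395+0.000j S between n1,n0
  I1: injects 0.051 A into n2 (from n1)
  I2: injects 0.00834 A into n3 (from n1)
  Y(C2) = 0.000+0.4027j S between n4,n1
  Y(R8) = 0.06897+0.000j S between n0,n1
  Y(R9) = 0.2387+0.000j S between n2,n5
  Y(R10) = 0.004219+0.000j S between n0,n3
  Y(R11) = 0.001120+0.000j S between n3,n5
  Y(L3) = 0.000-0.1062j S between n0,n3
  Y(R12) = 0.5128+0.000j S between n2,n5
  V1: constraint V(n3)−V(n5) = 11.7
Assemble and solve the 6×6 MNA system:
  V(n1)=-2.841+4.041j  V(n2)=0.8481+5.252j  V(n3)=8.141+5.253j  V(n4)=-3.057+3.955j  V(n5)=-3.559+5.253j
  i(V1)=-4.035+1.063j

3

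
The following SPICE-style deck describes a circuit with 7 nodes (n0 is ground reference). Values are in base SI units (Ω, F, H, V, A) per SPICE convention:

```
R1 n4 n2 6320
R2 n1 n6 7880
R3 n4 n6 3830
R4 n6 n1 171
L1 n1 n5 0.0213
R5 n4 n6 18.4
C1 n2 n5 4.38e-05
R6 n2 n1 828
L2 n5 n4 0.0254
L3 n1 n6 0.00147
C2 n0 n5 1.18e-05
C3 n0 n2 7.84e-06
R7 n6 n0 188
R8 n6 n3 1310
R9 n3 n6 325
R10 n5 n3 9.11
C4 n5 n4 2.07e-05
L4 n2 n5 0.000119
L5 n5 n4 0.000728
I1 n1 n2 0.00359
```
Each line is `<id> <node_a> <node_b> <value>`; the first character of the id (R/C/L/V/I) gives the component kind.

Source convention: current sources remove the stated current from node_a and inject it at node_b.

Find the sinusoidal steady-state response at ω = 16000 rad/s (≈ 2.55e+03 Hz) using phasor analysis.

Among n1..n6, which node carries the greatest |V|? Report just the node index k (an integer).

Apply KCL at each of the 6 non-ground nodes and solve the resulting linear system.
Node n1: branches {R2, R4, L1, R6, L3, I1} → V_1 = -0.06112-0.06441j
Node n2: branches {R1, C1, R6, C3, L4, I1} → V_2 = -0.0002974-0.009046j
Node n3: branches {R8, R9, R10} → V_3 = -0.001937+0.004784j
Node n4: branches {R1, R3, R5, L2, C4, L5} → V_4 = -0.001022+0.01620j
Node n5: branches {L1, C1, L2, C2, R10, C4, L4, L5} → V_5 = -0.0001518+0.004518j
Node n6: branches {R2, R3, R4, R5, L3, R7, R8, R9} → V_6 = -0.05297+0.01240j

1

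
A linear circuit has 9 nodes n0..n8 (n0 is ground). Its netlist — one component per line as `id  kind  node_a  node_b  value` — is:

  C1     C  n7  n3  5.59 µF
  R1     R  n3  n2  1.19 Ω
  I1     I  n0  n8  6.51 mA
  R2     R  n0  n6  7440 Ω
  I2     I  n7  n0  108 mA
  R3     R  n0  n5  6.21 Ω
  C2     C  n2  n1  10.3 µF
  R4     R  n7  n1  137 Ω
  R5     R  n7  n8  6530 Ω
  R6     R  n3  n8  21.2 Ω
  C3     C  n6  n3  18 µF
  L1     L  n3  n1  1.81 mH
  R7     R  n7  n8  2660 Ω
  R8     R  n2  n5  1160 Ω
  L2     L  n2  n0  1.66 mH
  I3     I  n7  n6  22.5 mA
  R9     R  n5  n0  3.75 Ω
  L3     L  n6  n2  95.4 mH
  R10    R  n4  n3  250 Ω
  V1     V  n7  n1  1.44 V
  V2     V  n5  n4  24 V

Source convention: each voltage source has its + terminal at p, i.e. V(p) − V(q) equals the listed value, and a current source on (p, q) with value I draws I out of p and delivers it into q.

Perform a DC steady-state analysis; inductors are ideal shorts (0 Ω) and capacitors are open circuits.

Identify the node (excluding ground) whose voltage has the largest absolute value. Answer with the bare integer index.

4

Apply KCL at each of the 8 non-ground nodes and solve the resulting linear system.
Node n1: branches {C2, R4, L1, V1} → V_1 = -0.2595
Node n2: branches {R1, C2, R8, L2, L3} → V_2 = 0.000
Node n3: branches {C1, R1, R6, C3, L1, R10} → V_3 = -0.2595
Node n4: branches {R10, V2} → V_4 = -23.78
Node n5: branches {R3, R8, R9, V2} → V_5 = 0.2195
Node n6: branches {R2, C3, I3, L3} → V_6 = 0.000
Node n7: branches {C1, I2, R4, R5, R7, I3, V1} → V_7 = 1.180
Node n8: branches {I1, R5, R6, R7} → V_8 = -0.1071
Source currents: i(L1)=0.1312, i(L2)=-0.1954, i(L3)=0.02250, i(V1)=-0.1417, i(V2)=-0.09408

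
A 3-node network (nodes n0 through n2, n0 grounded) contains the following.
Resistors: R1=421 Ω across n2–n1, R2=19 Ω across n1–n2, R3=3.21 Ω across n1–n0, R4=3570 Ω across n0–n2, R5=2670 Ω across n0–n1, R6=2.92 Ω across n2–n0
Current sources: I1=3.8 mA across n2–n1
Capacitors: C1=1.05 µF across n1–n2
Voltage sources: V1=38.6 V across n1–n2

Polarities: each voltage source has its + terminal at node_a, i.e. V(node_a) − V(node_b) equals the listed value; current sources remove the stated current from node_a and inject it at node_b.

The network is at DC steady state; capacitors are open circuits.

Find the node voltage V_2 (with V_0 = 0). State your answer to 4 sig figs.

MNA unknowns: 2 node voltages V₁..V_2 plus 1 source current (V1)
R1: Y=0.002375 on G[2,1]
R2: Y=0.05263 on G[1,2]
R3: Y=0.3115 on G[1,0]
I1: z[2]−=0.0038, z[1]+=0.0038
C1: Y=0.000 on G[1,2]
R4: Y=0.0002801 on G[0,2]
R5: Y=0.0003745 on G[0,1]
R6: Y=0.3425 on G[2,0]
V1: row V1−V2=38.6, i_V1 at 1,2
solve → V1=20.21, V2=-18.39
aux → i_V1=-8.423

-18.39 V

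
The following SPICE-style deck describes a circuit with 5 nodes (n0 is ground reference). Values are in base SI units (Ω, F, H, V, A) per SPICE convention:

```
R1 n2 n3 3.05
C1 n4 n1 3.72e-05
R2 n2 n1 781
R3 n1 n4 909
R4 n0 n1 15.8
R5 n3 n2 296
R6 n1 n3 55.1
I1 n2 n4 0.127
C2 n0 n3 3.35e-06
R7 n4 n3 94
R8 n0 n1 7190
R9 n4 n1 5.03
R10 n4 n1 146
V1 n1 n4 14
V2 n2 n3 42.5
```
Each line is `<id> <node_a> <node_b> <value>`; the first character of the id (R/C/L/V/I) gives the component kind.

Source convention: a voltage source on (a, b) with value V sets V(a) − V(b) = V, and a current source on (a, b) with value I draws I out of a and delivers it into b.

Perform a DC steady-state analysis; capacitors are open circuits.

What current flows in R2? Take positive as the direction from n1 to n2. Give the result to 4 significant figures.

-0.04035 A

MNA unknowns: 4 node voltages V₁..V_4 plus 2 source currents (V1, V2)
R1: Y=0.3279 on G[2,3]
C1: Y=0.000 on G[4,1]
R2: Y=0.001280 on G[2,1]
R3: Y=0.001100 on G[1,4]
R4: Y=0.06329 on G[0,1]
R5: Y=0.003378 on G[3,2]
R6: Y=0.01815 on G[1,3]
I1: z[2]−=0.127, z[4]+=0.127
C2: Y=0.000 on G[0,3]
R7: Y=0.01064 on G[4,3]
R8: Y=0.0001391 on G[0,1]
R9: Y=0.1988 on G[4,1]
R10: Y=0.006849 on G[4,1]
V1: row V1−V4=14, i_V1 at 1,4
V2: row V2−V3=42.5, i_V2 at 2,3
solve → V1=0.000, V2=31.51, V3=-10.99, V4=-14.00
aux → i_V1=-3.054, i_V2=-14.25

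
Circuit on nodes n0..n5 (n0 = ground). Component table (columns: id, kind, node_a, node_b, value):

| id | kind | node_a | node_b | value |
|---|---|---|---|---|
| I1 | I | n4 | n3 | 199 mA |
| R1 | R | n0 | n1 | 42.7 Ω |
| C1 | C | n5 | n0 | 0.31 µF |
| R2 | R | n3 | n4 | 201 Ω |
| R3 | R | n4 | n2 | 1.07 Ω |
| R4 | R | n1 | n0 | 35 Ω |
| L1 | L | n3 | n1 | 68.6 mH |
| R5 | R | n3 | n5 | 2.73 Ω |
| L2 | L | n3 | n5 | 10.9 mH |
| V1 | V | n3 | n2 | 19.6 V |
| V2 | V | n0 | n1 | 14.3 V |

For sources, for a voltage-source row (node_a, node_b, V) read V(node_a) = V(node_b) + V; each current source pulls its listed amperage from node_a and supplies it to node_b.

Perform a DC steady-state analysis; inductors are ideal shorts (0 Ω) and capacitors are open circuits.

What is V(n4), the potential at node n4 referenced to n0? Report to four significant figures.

Apply KCL at each of the 5 non-ground nodes and solve the resulting linear system.
Node n1: branches {R1, R4, L1, V2} → V_1 = -14.30
Node n2: branches {R3, V1} → V_2 = -33.90
Node n3: branches {I1, R2, L1, R5, L2, V1} → V_3 = -14.30
Node n4: branches {I1, R2, R3} → V_4 = -34.01
Node n5: branches {C1, R5, L2} → V_5 = -14.30
Source currents: i(L1)=0.000, i(L2)=0.000, i(V1)=0.1010, i(V2)=-0.7435

-34.01 V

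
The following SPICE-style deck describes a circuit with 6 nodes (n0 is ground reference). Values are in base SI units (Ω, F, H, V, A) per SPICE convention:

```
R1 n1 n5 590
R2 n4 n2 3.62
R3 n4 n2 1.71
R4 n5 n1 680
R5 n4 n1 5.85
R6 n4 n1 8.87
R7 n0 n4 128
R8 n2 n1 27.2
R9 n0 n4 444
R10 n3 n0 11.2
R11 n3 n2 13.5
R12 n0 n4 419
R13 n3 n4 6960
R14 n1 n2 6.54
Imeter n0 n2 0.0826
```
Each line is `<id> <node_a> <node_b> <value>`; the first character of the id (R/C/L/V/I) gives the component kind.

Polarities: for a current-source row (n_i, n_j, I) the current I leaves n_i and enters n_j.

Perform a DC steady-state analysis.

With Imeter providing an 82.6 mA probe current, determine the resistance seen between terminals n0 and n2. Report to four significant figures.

Apply KCL at each of the 5 non-ground nodes and solve the resulting linear system.
Node n1: branches {R1, R4, R5, R6, R8, R14} → V_1 = 1.552
Node n2: branches {R2, R3, R8, R11, R14, Imeter} → V_2 = 1.564
Node n3: branches {R10, R11, R13} → V_3 = 0.7098
Node n4: branches {R2, R3, R5, R6, R7, R9, R12, R13} → V_4 = 1.544
Node n5: branches {R1, R4} → V_5 = 1.552

R_eq = 18.93 Ω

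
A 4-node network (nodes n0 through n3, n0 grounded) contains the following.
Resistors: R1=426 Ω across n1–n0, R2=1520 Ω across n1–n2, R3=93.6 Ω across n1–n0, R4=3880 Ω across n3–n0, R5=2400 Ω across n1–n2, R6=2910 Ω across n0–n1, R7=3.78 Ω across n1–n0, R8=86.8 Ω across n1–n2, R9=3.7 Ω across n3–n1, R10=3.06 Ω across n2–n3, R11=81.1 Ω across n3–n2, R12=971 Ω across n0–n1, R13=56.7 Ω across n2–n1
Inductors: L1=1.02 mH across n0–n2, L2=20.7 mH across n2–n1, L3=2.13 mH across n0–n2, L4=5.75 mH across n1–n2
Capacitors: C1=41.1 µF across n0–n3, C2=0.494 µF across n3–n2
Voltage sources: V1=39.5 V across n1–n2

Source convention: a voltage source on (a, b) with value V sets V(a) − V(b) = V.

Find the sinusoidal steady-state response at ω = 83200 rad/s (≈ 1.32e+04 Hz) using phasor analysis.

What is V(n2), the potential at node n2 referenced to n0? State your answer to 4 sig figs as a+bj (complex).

-24.61+1.483j V

Element admittances at ω=83200 rad/s:
  Y(R1) = 0.002347+0.000j S between n1,n0
  Y(R2) = 0.0006579+0.000j S between n1,n2
  Y(R3) = 0.01068+0.000j S between n1,n0
  Y(L1) = 0.000-0.01178j S between n0,n2
  Y(R4) = 0.0002577+0.000j S between n3,n0
  Y(L2) = 0.000-0.0005806j S between n2,n1
  Y(C1) = 0.000+3.420j S between n0,n3
  Y(R5) = 0.0004167+0.000j S between n1,n2
  Y(R6) = 0.0003436+0.000j S between n0,n1
  Y(R7) = 0.2646+0.000j S between n1,n0
  Y(L3) = 0.000-0.005643j S between n0,n2
  Y(L4) = 0.000-0.002090j S between n1,n2
  Y(R8) = 0.01152+0.000j S between n1,n2
  Y(R9) = 0.2703+0.000j S between n3,n1
  Y(R10) = 0.3268+0.000j S between n2,n3
  Y(R11) = 0.01233+0.000j S between n3,n2
  Y(R12) = 0.001030+0.000j S between n0,n1
  Y(R13) = 0.01764+0.000j S between n2,n1
  Y(C2) = 0.000+0.04110j S between n3,n2
  V1: constraint V(n1)−V(n2) = 39.5
Assemble and solve the 4×4 MNA system:
  V(n1)=14.89+1.483j  V(n2)=-24.61+1.483j  V(n3)=-0.2465+1.222j
  i(V1)=-9.440-0.3786j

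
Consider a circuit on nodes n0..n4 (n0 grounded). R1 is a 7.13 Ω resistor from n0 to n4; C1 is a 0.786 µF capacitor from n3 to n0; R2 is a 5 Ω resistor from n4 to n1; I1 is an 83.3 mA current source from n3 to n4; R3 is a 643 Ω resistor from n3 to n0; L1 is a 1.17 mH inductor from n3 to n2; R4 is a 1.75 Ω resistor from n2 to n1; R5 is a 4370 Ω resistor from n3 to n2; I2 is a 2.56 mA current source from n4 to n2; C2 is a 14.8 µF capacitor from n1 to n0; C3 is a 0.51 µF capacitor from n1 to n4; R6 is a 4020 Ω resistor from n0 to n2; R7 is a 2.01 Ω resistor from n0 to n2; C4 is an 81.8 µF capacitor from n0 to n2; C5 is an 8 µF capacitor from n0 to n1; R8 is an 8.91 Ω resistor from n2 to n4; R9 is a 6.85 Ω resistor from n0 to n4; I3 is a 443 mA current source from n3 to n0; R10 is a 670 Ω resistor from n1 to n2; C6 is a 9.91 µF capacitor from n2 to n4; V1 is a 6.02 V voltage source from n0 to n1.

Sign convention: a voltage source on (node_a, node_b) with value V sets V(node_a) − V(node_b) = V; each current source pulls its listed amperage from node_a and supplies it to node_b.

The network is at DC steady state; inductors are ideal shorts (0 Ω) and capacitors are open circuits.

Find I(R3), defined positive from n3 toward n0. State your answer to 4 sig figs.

-0.005592 A

Element admittances at DC:
  Y(R1) = 0.1403 S between n0,n4
  Y(C1) = 0.000 S between n3,n0
  Y(R2) = 0.2000 S between n4,n1
  I1: injects 0.0833 A into n4 (from n3)
  Y(R3) = 0.001555 S between n3,n0
  L1: short n3↔n2 (DC inductor)
  Y(R4) = 0.5714 S between n2,n1
  Y(R5) = 0.0002288 S between n3,n2
  I2: injects 0.00256 A into n2 (from n4)
  Y(C2) = 0.000 S between n1,n0
  Y(C3) = 0.000 S between n1,n4
  Y(R6) = 0.0002488 S between n0,n2
  Y(R7) = 0.4975 S between n0,n2
  Y(C4) = 0.000 S between n0,n2
  Y(C5) = 0.000 S between n0,n1
  Y(R8) = 0.1122 S between n2,n4
  Y(R9) = 0.1460 S between n0,n4
  I3: injects 0.443 A into n0 (from n3)
  Y(R10) = 0.001493 S between n1,n2
  Y(C6) = 0.000 S between n2,n4
  V1: constraint V(n0)−V(n1) = 6.02
Assemble and solve the 6×6 MNA system:
  V(n1)=-6.020  V(n2)=-3.596  V(n3)=-3.596  V(n4)=-2.551
  i(L1)=-0.5207  i(V1)=-2.083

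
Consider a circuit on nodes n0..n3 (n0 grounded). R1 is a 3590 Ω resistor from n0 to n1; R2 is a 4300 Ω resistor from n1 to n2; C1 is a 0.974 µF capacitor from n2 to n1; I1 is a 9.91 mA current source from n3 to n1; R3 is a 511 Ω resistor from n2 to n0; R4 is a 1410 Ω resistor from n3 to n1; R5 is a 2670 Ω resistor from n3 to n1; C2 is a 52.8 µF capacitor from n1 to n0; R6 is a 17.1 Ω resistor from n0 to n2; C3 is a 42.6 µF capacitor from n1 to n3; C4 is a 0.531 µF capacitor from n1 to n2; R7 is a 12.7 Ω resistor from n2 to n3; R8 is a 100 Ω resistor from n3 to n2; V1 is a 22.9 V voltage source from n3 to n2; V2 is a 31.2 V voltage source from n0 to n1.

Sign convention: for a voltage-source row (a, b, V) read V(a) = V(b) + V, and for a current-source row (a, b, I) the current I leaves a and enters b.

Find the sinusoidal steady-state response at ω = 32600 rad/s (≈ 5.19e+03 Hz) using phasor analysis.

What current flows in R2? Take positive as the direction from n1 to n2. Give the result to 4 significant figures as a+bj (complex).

Apply KCL at each of the 3 non-ground nodes and solve the resulting linear system.
Node n1: branches {R1, R2, C1, I1, R4, R5, C2, C3, C4, V2} → V_1 = -31.20+0.000j
Node n2: branches {R2, C1, R3, R6, C4, R7, R8, V1} → V_2 = -53.22-2.233j
Node n3: branches {I1, R4, R5, C3, R7, R8, V1} → V_3 = -30.32-2.233j
Source currents: i(V1)=-5.144-1.216j, i(V2)=-3.225-53.84j

0.005122+0.0005193j A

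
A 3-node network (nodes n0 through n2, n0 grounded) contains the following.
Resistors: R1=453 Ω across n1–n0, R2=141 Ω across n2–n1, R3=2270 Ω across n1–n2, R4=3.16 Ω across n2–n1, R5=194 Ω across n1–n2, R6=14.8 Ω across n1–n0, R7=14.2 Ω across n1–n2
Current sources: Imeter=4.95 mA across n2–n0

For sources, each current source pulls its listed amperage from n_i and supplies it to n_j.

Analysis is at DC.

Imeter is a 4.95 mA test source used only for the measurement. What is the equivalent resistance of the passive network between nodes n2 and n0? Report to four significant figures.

Element admittances at DC:
  Y(R1) = 0.002208 S between n1,n0
  Y(R2) = 0.007092 S between n2,n1
  Y(R3) = 0.0004405 S between n1,n2
  Y(R4) = 0.3165 S between n2,n1
  Y(R5) = 0.005155 S between n1,n2
  Y(R6) = 0.06757 S between n1,n0
  Y(R7) = 0.07042 S between n1,n2
  Imeter: injects 0.00495 A into n0 (from n2)
Assemble and solve the 2×2 MNA system:
  V(n1)=-0.07094  V(n2)=-0.08333

R_eq = 16.83 Ω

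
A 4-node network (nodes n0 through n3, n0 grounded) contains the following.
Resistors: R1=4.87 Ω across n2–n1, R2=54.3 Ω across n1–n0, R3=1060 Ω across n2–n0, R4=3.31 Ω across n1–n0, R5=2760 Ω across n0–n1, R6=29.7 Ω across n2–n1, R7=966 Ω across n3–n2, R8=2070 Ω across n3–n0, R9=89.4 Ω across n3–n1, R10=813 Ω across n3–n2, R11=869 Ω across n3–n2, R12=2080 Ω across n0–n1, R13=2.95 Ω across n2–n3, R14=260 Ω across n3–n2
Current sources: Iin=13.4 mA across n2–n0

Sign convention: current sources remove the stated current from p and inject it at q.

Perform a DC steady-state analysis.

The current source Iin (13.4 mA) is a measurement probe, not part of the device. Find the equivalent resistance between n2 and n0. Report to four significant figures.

R_eq = 7.044 Ω

MNA unknowns: 3 node voltages V₁..V_3
R1: Y=0.2053 on G[2,1]
R2: Y=0.01842 on G[1,0]
R3: Y=0.0009434 on G[2,0]
R4: Y=0.3021 on G[1,0]
R5: Y=0.0003623 on G[0,1]
R6: Y=0.03367 on G[2,1]
R7: Y=0.001035 on G[3,2]
R8: Y=0.0004831 on G[3,0]
R9: Y=0.01119 on G[3,1]
R10: Y=0.001230 on G[3,2]
R11: Y=0.001151 on G[3,2]
R12: Y=0.0004808 on G[0,1]
R13: Y=0.3390 on G[2,3]
R14: Y=0.003846 on G[3,2]
Iin: z[2]−=0.0134, z[0]+=0.0134
solve → V1=-0.04128, V2=-0.09438, V3=-0.09260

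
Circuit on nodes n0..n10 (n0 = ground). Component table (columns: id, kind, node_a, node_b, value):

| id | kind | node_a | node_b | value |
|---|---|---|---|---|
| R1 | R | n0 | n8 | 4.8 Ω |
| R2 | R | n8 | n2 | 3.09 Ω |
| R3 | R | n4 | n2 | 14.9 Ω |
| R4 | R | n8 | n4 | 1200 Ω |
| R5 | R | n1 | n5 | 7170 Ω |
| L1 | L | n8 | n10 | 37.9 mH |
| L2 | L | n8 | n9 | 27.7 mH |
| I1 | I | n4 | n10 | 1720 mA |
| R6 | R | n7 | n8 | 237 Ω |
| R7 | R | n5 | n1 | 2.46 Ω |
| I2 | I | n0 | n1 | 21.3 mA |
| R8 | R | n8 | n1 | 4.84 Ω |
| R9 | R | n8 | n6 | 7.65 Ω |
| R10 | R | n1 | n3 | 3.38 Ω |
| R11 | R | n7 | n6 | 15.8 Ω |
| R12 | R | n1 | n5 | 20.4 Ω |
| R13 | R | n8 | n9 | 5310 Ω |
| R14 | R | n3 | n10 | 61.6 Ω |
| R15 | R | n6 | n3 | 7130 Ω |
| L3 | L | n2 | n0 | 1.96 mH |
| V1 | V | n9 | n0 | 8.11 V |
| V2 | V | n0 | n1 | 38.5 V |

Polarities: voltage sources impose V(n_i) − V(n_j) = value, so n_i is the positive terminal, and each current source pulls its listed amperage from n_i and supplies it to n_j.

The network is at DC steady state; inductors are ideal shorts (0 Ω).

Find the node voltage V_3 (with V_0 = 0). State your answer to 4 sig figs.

-36.06 V

Element admittances at DC:
  Y(R1) = 0.2083 S between n0,n8
  Y(R2) = 0.3236 S between n8,n2
  Y(R3) = 0.06711 S between n4,n2
  Y(R4) = 0.0008333 S between n8,n4
  Y(R5) = 0.0001395 S between n1,n5
  L1: short n8↔n10 (DC inductor)
  L2: short n8↔n9 (DC inductor)
  I1: injects 1.72 A into n10 (from n4)
  Y(R6) = 0.004219 S between n7,n8
  Y(R7) = 0.4065 S between n5,n1
  I2: injects 0.0213 A into n1 (from n0)
  Y(R8) = 0.2066 S between n8,n1
  Y(R9) = 0.1307 S between n8,n6
  Y(R10) = 0.2959 S between n1,n3
  Y(R11) = 0.06329 S between n7,n6
  Y(R12) = 0.04902 S between n1,n5
  Y(R13) = 0.0001883 S between n8,n9
  Y(R14) = 0.01623 S between n3,n10
  Y(R15) = 0.0001403 S between n6,n3
  L3: short n2↔n0 (DC inductor)
  V1: constraint V(n9)−V(n0) = 8.11
  V2: constraint V(n0)−V(n1) = 38.5
Assemble and solve the 15×15 MNA system:
  V(n1)=-38.50  V(n2)=0.000  V(n3)=-36.06  V(n4)=-25.21  V(n5)=-38.50  V(n6)=8.064  V(n7)=8.067  V(n8)=8.110  V(n9)=8.110  V(n10)=8.110
  i(L1)=-1.003  i(L2)=-12.98  i(L3)=0.9324  i(V1)=-12.98  i(V2)=-10.37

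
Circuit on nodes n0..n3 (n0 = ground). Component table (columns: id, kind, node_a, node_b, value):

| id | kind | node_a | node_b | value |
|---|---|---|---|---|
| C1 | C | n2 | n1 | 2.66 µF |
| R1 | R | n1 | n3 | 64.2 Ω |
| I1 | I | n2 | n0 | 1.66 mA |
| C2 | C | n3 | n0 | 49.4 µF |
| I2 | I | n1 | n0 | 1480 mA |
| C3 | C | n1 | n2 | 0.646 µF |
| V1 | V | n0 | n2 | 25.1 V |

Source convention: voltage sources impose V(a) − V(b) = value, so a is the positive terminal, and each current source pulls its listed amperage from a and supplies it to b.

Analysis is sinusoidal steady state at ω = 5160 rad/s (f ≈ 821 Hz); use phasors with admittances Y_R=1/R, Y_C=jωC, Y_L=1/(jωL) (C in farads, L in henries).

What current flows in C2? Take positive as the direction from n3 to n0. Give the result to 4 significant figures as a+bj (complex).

Apply KCL at each of the 3 non-ground nodes and solve the resulting linear system.
Node n1: branches {C1, R1, I2, C3} → V_1 = -54.29+35.40j
Node n2: branches {C1, I1, C3, V1} → V_2 = -25.10+0.000j
Node n3: branches {R1, C2} → V_3 = 1.953+3.437j
Source currents: i(V1)=0.6056+0.4979j

-0.8760+0.4979j A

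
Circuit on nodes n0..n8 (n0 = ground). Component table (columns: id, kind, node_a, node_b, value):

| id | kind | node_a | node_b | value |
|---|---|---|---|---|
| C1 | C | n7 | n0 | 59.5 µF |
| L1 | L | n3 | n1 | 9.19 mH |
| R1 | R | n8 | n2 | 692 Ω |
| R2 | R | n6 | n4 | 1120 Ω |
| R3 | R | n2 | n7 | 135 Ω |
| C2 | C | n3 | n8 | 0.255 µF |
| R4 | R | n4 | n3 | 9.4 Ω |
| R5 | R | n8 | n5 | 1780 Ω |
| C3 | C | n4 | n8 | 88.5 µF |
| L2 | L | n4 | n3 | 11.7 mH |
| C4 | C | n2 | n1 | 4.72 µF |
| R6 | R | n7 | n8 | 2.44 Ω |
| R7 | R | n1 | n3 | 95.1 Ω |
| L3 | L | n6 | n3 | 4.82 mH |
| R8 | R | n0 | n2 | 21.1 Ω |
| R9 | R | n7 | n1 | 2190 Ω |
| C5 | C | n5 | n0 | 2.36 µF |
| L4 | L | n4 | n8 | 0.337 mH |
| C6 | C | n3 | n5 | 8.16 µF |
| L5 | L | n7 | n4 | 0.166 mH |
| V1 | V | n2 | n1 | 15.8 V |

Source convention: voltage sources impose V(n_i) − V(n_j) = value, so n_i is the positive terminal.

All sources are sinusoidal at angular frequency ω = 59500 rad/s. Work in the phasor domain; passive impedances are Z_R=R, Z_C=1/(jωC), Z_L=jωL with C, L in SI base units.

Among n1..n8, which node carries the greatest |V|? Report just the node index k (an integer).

1

MNA unknowns: 8 node voltages V₁..V_8 plus 1 source current (V1)
C1: Y=0.000+3.540j on G[7,0]
L1: Y=0.000-0.001829j on G[3,1]
R1: Y=0.001445+0.000j on G[8,2]
R2: Y=0.0008929+0.000j on G[6,4]
R3: Y=0.007407+0.000j on G[2,7]
C2: Y=0.000+0.01517j on G[3,8]
R4: Y=0.1064+0.000j on G[4,3]
R5: Y=0.0005618+0.000j on G[8,5]
C3: Y=0.000+5.266j on G[4,8]
L2: Y=0.000-0.001436j on G[4,3]
C4: Y=0.000+0.2808j on G[2,1]
R6: Y=0.4098+0.000j on G[7,8]
R7: Y=0.01052+0.000j on G[1,3]
L3: Y=0.000-0.003487j on G[6,3]
R8: Y=0.04739+0.000j on G[0,2]
R9: Y=0.0004566+0.000j on G[7,1]
C5: Y=0.000+0.1404j on G[5,0]
L4: Y=0.000-0.04987j on G[4,8]
C6: Y=0.000+0.4855j on G[3,5]
L5: Y=0.000-0.1012j on G[7,4]
V1: row V2−V1=15.8, i_V1 at 2,1
solve → V1=-13.27-0.2184j, V2=2.530-0.2184j, V3=-0.4868+0.8014j, V4=-0.1150+0.1456j, V5=-0.3780+0.6214j, V6=-0.3063+0.8504j, V7=0.01792+0.009221j, V8=-0.1260+0.1355j
aux → i_V1=-0.1424-4.425j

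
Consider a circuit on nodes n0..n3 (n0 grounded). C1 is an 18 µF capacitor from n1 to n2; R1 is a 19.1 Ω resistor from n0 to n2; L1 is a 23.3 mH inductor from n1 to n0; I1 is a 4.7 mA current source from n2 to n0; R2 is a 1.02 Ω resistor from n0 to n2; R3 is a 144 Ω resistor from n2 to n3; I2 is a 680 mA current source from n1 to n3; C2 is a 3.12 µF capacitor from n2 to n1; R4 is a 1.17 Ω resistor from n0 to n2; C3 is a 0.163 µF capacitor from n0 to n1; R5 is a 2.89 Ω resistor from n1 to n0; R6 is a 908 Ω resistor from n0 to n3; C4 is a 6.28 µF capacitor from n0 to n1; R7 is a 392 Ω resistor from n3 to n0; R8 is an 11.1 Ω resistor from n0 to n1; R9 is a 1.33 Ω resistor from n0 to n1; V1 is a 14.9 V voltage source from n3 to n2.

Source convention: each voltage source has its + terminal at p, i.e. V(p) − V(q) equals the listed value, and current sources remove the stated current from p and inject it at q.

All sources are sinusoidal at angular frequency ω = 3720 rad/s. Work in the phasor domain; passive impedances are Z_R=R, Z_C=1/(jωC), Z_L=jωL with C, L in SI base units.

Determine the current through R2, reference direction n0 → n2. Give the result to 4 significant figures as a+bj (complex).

Apply KCL at each of the 3 non-ground nodes and solve the resulting linear system.
Node n1: branches {C1, L1, I2, C2, C3, R5, C4, R8, R9} → V_1 = -0.5650+0.06471j
Node n2: branches {C1, R1, I1, R2, R3, C2, R4, V1} → V_2 = 0.3241-0.03694j
Node n3: branches {R3, I2, R6, R7, V1} → V_3 = 15.22-0.03694j
Source currents: i(V1)=0.5209+0.0001349j

-0.3177+0.03621j A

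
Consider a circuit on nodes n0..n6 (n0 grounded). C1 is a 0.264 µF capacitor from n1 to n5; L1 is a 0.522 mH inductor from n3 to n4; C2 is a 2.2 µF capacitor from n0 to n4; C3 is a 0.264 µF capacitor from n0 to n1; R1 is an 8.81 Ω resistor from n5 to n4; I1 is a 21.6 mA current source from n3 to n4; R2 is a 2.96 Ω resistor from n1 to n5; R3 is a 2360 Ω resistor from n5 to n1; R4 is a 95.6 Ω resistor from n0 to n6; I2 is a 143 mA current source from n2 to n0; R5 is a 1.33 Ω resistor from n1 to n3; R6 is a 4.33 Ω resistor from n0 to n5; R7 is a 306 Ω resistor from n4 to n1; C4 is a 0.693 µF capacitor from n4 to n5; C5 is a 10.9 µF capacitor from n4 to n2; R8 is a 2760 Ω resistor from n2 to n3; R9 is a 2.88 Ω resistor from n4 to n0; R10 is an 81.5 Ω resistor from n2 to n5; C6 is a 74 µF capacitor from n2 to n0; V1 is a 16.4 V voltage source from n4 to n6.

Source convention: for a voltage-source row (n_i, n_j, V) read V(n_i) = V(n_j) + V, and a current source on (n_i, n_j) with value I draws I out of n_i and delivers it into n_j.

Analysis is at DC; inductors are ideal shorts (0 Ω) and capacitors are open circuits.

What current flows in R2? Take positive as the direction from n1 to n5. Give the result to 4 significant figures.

0.07179 A

MNA unknowns: 6 node voltages V₁..V_6 plus 2 source currents (L1, V1)
C1: Y=0.000 on G[1,5]
L1: row V3−V4=0, i_L1 at 3,4
C2: Y=0.000 on G[0,4]
C3: Y=0.000 on G[0,1]
R1: Y=0.1135 on G[5,4]
I1: z[3]−=0.0216, z[4]+=0.0216
R2: Y=0.3378 on G[1,5]
R3: Y=0.0004237 on G[5,1]
R4: Y=0.01046 on G[0,6]
I2: z[2]−=0.143, z[0]+=0.143
R5: Y=0.7519 on G[1,3]
R6: Y=0.2309 on G[0,5]
R7: Y=0.003268 on G[4,1]
C4: Y=0.000 on G[4,5]
C5: Y=0.000 on G[4,2]
R8: Y=0.0003623 on G[2,3]
R9: Y=0.3472 on G[4,0]
R10: Y=0.01227 on G[2,5]
C6: Y=0.000 on G[2,0]
V1: row V4−V6=16.4, i_V1 at 4,6
solve → V1=0.07403, V2=-11.45, V3=0.1692, V4=0.1692, V5=-0.1385, V6=-16.23
aux → i_L1=-0.09738, i_V1=-0.1698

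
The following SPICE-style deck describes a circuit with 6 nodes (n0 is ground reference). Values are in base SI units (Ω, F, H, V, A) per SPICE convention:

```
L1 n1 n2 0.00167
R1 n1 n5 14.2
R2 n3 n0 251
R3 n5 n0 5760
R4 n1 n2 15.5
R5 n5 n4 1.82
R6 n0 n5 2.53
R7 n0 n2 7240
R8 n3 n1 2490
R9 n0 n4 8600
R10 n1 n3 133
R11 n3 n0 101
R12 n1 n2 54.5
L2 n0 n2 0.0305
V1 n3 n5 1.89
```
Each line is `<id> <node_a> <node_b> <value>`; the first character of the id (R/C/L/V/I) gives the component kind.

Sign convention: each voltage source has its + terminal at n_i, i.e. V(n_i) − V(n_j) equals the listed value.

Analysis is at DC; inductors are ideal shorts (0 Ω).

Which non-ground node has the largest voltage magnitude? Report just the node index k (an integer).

Apply KCL at each of the 5 non-ground nodes and solve the resulting linear system.
Node n1: branches {L1, R1, R4, R8, R10, R12} → V_1 = 0.000
Node n2: branches {L1, R4, R7, R12, L2} → V_2 = 0.000
Node n3: branches {R2, R8, R10, R11, V1} → V_3 = 1.806
Node n4: branches {R5, R9} → V_4 = -0.08447
Node n5: branches {R1, R3, R5, R6, V1} → V_5 = -0.08449
Source currents: i(L1)=0.008350, i(L2)=-0.008350, i(V1)=-0.03937

3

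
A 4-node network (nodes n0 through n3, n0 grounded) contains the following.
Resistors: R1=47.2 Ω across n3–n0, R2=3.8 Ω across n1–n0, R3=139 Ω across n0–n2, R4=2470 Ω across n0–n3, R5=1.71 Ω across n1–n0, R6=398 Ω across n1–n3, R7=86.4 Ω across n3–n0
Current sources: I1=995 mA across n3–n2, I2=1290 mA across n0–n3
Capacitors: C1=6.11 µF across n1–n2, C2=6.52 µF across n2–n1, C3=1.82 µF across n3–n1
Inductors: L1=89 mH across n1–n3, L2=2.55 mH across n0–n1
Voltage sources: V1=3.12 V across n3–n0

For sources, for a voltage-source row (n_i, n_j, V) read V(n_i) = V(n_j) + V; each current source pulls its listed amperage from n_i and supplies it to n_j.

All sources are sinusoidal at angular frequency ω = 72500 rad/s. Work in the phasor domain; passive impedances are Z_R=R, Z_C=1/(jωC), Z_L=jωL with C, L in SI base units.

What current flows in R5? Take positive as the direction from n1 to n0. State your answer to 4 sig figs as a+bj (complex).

MNA unknowns: 3 node voltages V₁..V_3 plus 1 source current (V1)
R1: Y=0.02119+0.000j on G[3,0]
I1: z[3]−=0.995, z[2]+=0.995
R2: Y=0.2632+0.000j on G[1,0]
R3: Y=0.007194+0.000j on G[0,2]
R4: Y=0.0004049+0.000j on G[0,3]
I2: z[0]−=1.29, z[3]+=1.29
C1: Y=0.000+0.4430j on G[1,2]
L1: Y=0.000-0.0001550j on G[1,3]
C2: Y=0.000+0.4727j on G[2,1]
R5: Y=0.5848+0.000j on G[1,0]
R6: Y=0.002513+0.000j on G[1,3]
L2: Y=0.000-0.005409j on G[0,1]
C3: Y=0.000+0.1319j on G[3,1]
R7: Y=0.01157+0.000j on G[3,0]
V1: row V3−V0=3.12, i_V1 at 3,0
solve → V1=1.215+0.3095j, V2=1.221-0.7676j, V3=3.120+0.000j
aux → i_V1=0.1460-0.2503j

0.7104+0.1810j A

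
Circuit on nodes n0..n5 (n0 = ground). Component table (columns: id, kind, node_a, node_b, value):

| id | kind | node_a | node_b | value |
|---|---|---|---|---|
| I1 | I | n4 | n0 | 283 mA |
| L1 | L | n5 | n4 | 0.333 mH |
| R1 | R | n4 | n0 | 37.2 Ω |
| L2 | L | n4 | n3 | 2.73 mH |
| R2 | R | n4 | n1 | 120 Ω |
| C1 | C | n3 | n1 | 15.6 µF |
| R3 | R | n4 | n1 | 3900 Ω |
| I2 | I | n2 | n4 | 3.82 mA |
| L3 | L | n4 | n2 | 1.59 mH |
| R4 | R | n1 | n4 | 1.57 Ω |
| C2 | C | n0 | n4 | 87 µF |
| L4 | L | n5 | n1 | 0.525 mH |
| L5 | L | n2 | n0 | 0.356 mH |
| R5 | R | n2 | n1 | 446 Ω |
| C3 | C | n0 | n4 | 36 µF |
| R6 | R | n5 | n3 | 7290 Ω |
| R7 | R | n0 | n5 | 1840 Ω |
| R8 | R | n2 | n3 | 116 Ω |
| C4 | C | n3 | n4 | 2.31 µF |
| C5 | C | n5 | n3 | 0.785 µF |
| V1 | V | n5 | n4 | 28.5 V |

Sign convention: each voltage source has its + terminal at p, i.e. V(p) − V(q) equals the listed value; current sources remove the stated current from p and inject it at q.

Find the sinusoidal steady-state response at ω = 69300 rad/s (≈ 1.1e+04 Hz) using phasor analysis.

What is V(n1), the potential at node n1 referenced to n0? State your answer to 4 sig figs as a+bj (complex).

Apply KCL at each of the 5 non-ground nodes and solve the resulting linear system.
Node n1: branches {R2, C1, R3, R4, L4, R5} → V_1 = 0.1599+0.7905j
Node n2: branches {I2, L3, L5, R5, R8} → V_2 = -0.1110+0.1926j
Node n3: branches {L2, C1, R6, R8, C4, C5} → V_3 = 1.332+0.6749j
Node n4: branches {I1, L1, R1, L2, R2, R3, I2, L3, R4, C2, C3, C4, V1} → V_4 = -0.0006432+0.03593j
Node n5: branches {L1, L4, R6, R7, C5, V1} → V_5 = 28.50+0.03593j
Source currents: i(V1)=-0.03324+0.5361j

0.1599+0.7905j V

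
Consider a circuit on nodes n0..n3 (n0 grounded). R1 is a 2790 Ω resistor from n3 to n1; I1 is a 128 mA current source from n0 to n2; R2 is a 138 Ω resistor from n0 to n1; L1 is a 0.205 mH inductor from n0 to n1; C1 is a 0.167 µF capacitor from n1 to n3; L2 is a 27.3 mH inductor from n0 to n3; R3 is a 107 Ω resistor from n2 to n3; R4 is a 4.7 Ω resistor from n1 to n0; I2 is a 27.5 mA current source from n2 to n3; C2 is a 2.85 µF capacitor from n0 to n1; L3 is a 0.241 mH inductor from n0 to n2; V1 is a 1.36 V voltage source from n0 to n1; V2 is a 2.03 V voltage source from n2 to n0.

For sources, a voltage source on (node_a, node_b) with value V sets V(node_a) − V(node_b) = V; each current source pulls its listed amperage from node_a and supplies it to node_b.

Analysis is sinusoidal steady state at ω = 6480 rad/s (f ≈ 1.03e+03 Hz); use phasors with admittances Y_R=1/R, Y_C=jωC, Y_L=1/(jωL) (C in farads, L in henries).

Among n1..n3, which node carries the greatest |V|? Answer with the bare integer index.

3

Element admittances at ω=6480 rad/s:
  Y(R1) = 0.0003584+0.000j S between n3,n1
  I1: injects 0.128 A into n2 (from n0)
  Y(R2) = 0.007246+0.000j S between n0,n1
  Y(L1) = 0.000-0.7528j S between n0,n1
  Y(C1) = 0.000+0.001082j S between n1,n3
  Y(L2) = 0.000-0.005653j S between n0,n3
  Y(R3) = 0.009346+0.000j S between n2,n3
  Y(R4) = 0.2128+0.000j S between n1,n0
  I2: injects 0.0275 A into n3 (from n2)
  Y(C2) = 0.000+0.01847j S between n0,n1
  Y(L3) = 0.000-0.6403j S between n0,n2
  V1: constraint V(n0)−V(n1) = 1.36
  V2: constraint V(n2)−V(n0) = 2.03
Assemble and solve the 5×5 MNA system:
  V(n1)=-1.360+0.000j  V(n2)=2.030+0.000j  V(n3)=3.937+1.703j
  i(V1)=-0.2993+0.9923j  i(V2)=0.1183+1.316j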